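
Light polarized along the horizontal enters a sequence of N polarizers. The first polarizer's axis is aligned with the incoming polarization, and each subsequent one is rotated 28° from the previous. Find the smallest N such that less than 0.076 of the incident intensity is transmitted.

N = 12

First polarizer is aligned with the polarization: full transmission.
Each further stage multiplies by cos²(28°) = 0.7796.
After N polarizers: T = 0.7796^(N−1). Require T < 0.076 ⇒ N−1 > ln(0.076)/ln(0.7796) = 10.35, so N−1 ≥ 11 and N = 12.
Check: N=12 gives T = 0.06465 < 0.076; N=11 gives T = 0.08293.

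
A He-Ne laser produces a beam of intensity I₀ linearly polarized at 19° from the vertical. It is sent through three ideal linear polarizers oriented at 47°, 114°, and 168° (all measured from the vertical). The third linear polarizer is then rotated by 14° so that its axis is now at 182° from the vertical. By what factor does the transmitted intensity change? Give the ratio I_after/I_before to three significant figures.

Before rotation:
I₁ = I₀ cos²(47° − 19°) = I₀ cos²(28°) = 0.7796 I₀.
I₂ = I₁ cos²(114° − 47°) = 0.7796 I₀ · cos²(67°) = 0.119 I₀.
I₃ = I₂ cos²(168° − 114°) = 0.119 I₀ · cos²(54°) = 0.04112 I₀.
After rotation:
I₁ = I₀ cos²(47° − 19°) = I₀ cos²(28°) = 0.7796 I₀.
I₂ = I₁ cos²(114° − 47°) = 0.7796 I₀ · cos²(67°) = 0.119 I₀.
I₃ = I₂ cos²(182° − 114°) = 0.119 I₀ · cos²(68°) = 0.0167 I₀.
Ratio = 0.0167 / 0.04112 = 0.4062.

I_new/I_old ≈ 0.406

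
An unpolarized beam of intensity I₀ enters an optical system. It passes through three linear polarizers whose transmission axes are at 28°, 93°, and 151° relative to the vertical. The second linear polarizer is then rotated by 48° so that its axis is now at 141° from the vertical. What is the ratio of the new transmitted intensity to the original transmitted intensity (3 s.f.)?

Before rotation:
Unpolarized light through the first polarizer → I₁ = ½ I₀, now polarized at 28°.
I₂ = I₁ cos²(93° − 28°) = 0.5 I₀ · cos²(65°) = 0.0893 I₀.
I₃ = I₂ cos²(151° − 93°) = 0.0893 I₀ · cos²(58°) = 0.02508 I₀.
After rotation:
Unpolarized light through the first polarizer → I₁ = ½ I₀, now polarized at 28°.
Angle between axes 1 and 2: 67°. I₂ = 0.5 I₀ · cos²(67°) = 0.07634 I₀.
I₃ = I₂ cos²(151° − 141°) = 0.07634 I₀ · cos²(10°) = 0.07403 I₀.
Ratio = 0.07403 / 0.02508 = 2.952.

I_new/I_old ≈ 2.95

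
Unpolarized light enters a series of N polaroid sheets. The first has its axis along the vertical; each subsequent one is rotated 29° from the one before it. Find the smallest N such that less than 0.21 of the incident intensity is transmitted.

First polarizer halves the unpolarized light: factor 1/2.
Each further stage multiplies by cos²(29°) = 0.765.
After N polarizers: T = 0.5·0.765^(N−1). Require T < 0.21 ⇒ N−1 > ln(0.21/0.5)/ln(0.765) = 3.24, so N−1 ≥ 4 and N = 5.
Check: N=5 gives T = 0.1712 < 0.21; N=4 gives T = 0.2238.

N = 5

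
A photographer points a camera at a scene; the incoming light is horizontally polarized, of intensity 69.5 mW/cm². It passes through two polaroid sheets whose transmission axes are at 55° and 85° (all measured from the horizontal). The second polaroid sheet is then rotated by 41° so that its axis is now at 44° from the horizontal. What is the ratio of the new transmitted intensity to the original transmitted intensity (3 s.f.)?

I_new/I_old ≈ 1.28

Before rotation:
I₁ = I₀ cos²(55° − 0°) = I₀ cos²(55°) = 0.329 I₀.
I₂ = I₁ cos²(85° − 55°) = 0.329 I₀ · cos²(30°) = 0.2467 I₀.
After rotation:
I₁ = I₀ cos²(55° − 0°) = I₀ cos²(55°) = 0.329 I₀.
I₂ = I₁ cos²(44° − 55°) = 0.329 I₀ · cos²(11°) = 0.317 I₀.
Ratio = 0.317 / 0.2467 = 1.285.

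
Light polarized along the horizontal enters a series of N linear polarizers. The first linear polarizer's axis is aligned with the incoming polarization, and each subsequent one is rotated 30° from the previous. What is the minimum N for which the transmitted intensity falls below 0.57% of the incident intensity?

First polarizer is aligned with the polarization: full transmission.
Each further stage multiplies by cos²(30°) = 0.75.
After N polarizers: T = 0.75^(N−1). Require T < 0.0057 ⇒ N−1 > ln(0.0057)/ln(0.75) = 17.96, so N−1 ≥ 18 and N = 19.
Check: N=19 gives T = 0.005638 < 0.0057; N=18 gives T = 0.007517.

N = 19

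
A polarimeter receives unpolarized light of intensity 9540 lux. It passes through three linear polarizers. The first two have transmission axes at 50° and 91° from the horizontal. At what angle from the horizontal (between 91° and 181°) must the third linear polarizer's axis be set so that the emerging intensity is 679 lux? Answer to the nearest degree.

θ ≈ 151°

Unpolarized light through the first polarizer → I₁ = ½ I₀, now polarized at 50°.
I₂ = I₁ cos²(91° − 50°) = 0.5 I₀ · cos²(41°) = 0.2848 I₀.
Target fraction: 679 / 9540 lux = 0.07117 of I₀.
Need I₃/I₀ = 0.07117, so cos²(θ − 91°) = 0.07117 / 0.2848 = 0.2499.
θ − 91° = arccos(√0.2499) = 60.0°, giving θ ≈ 91 + 60.0 = 151.0°.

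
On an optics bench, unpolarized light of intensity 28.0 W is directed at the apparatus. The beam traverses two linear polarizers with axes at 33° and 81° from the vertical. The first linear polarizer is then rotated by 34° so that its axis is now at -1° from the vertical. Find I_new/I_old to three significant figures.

Before rotation:
Unpolarized light through the first polarizer → I₁ = ½ I₀, now polarized at 33°.
I₂ = I₁ cos²(81° − 33°) = 0.5 I₀ · cos²(48°) = 0.2239 I₀.
After rotation:
Unpolarized light through the first polarizer → I₁ = ½ I₀, now polarized at -1°.
I₂ = I₁ cos²(81° + 1°) = 0.5 I₀ · cos²(82°) = 0.009685 I₀.
Ratio = 0.009685 / 0.2239 = 0.04326.

I_new/I_old ≈ 0.0433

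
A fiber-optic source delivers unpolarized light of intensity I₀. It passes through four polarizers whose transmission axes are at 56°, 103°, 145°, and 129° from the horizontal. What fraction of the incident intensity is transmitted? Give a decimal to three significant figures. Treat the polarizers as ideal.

Unpolarized light through the first polarizer → I₁ = ½ I₀, now polarized at 56°.
I₂ = I₁ cos²(103° − 56°) = 0.5 I₀ · cos²(47°) = 0.2326 I₀.
I₃ = I₂ cos²(145° − 103°) = 0.2326 I₀ · cos²(42°) = 0.1284 I₀.
I₄ = I₃ cos²(129° − 145°) = 0.1284 I₀ · cos²(16°) = 0.1187 I₀.
Transmitted fraction = 0.1187.

≈ 0.119 I₀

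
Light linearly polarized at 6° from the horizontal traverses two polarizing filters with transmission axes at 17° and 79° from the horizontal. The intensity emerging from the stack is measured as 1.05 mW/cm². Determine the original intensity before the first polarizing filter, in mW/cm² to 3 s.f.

I₀ ≈ 4.94 mW/cm²

By Malus's law, I₁ = I₀ cos²(17° − 6°) = I₀ cos²(11°) = 0.9636 I₀.
I₂ = I₁ cos²(79° − 17°) = 0.9636 I₀ · cos²(62°) = 0.2124 I₀.
So 1.05 mW/cm² = 0.2124 I₀, giving I₀ = 1.05/0.2124 = 4.944 mW/cm².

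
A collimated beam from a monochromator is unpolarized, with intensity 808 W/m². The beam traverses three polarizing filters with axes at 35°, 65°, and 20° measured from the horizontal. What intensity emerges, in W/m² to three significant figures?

I ≈ 152 W/m²

Unpolarized light through the first polarizer → I₁ = 808 W/m²/2 = 404 W/m², polarized at 35°.
I₂ = I₁ · cos²(30°) = 404 · 0.75 = 303 W/m².
I₃ = I₂ · cos²(45°) = 303 · 0.5 = 151.5 W/m².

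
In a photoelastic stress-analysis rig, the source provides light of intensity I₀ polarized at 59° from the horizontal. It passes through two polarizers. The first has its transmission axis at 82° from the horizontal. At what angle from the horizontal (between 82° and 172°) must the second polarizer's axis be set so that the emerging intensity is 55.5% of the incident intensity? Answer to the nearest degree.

θ ≈ 118°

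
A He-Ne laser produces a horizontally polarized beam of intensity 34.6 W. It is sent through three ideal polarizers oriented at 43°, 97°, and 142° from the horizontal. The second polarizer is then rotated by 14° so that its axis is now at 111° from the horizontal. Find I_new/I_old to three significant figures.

Before rotation:
I₁ = I₀ cos²(43° − 0°) = I₀ cos²(43°) = 0.5349 I₀.
I₂ = I₁ cos²(97° − 43°) = 0.5349 I₀ · cos²(54°) = 0.1848 I₀.
I₃ = I₂ cos²(142° − 97°) = 0.1848 I₀ · cos²(45°) = 0.0924 I₀.
After rotation:
I₁ = I₀ cos²(43° − 0°) = I₀ cos²(43°) = 0.5349 I₀.
I₂ = I₁ cos²(111° − 43°) = 0.5349 I₀ · cos²(68°) = 0.07506 I₀.
I₃ = I₂ cos²(142° − 111°) = 0.07506 I₀ · cos²(31°) = 0.05515 I₀.
Ratio = 0.05515 / 0.0924 = 0.5969.

I_new/I_old ≈ 0.597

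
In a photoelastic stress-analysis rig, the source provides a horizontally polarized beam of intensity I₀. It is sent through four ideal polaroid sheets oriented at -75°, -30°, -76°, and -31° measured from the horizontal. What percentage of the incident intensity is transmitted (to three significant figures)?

≈ 0.808%

I₁ = I₀ cos²(-75° − 0°) = I₀ cos²(75°) = 0.06699 I₀.
I₂ = I₁ cos²(-30° + 75°) = 0.06699 I₀ · cos²(45°) = 0.03349 I₀.
I₃ = I₂ cos²(-76° + 30°) = 0.03349 I₀ · cos²(46°) = 0.01616 I₀.
I₄ = I₃ cos²(-31° + 76°) = 0.01616 I₀ · cos²(45°) = 0.008081 I₀.
That is 0.8081% of the incident intensity.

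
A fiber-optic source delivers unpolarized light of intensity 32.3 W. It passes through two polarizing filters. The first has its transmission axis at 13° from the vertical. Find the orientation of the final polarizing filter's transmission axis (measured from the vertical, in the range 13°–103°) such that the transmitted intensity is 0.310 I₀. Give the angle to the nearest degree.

θ ≈ 51°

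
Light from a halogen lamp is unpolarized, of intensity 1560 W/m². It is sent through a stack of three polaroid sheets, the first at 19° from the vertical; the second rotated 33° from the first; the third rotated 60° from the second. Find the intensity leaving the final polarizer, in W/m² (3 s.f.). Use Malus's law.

I ≈ 137 W/m²

Unpolarized light through the first polarizer → I₁ = 1560 W/m²/2 = 780 W/m², polarized at 19°.
I₂ = I₁ · cos²(33°) = 780 · 0.7034 = 548.6 W/m².
I₃ = I₂ · cos²(60°) = 548.6 · 0.25 = 137.2 W/m².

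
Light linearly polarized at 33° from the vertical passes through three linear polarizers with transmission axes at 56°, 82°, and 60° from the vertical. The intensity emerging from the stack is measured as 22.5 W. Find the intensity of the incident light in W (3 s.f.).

I₀ ≈ 38.2 W

By Malus's law, I₁ = I₀ cos²(56° − 33°) = I₀ cos²(23°) = 0.8473 I₀.
I₂ = I₁ cos²(82° − 56°) = 0.8473 I₀ · cos²(26°) = 0.6845 I₀.
I₃ = I₂ cos²(60° − 82°) = 0.6845 I₀ · cos²(22°) = 0.5884 I₀.
So 22.5 W = 0.5884 I₀, giving I₀ = 22.5/0.5884 = 38.24 W.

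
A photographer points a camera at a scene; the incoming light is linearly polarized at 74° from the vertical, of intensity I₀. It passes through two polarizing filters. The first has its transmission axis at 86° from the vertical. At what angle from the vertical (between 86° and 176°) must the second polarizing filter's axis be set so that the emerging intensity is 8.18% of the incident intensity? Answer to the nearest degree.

θ ≈ 159°

I₁ = I₀ cos²(86° − 74°) = I₀ cos²(12°) = 0.9568 I₀.
Need I₂/I₀ = 0.0818, so cos²(θ − 86°) = 0.0818 / 0.9568 = 0.0855.
θ − 86° = arccos(√0.0855) = 73.0°, giving θ ≈ 86 + 73.0 = 159.0°.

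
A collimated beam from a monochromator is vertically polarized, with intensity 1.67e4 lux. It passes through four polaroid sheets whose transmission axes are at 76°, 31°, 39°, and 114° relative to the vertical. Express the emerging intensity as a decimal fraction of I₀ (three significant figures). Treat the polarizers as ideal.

By Malus's law, I₁ = 1.67e4 lux · cos²(76°) = 977.4 lux.
I₂ = I₁ · cos²(45°) = 977.4 · 0.5 = 488.7 lux.
I₃ = I₂ · cos²(8°) = 488.7 · 0.9806 = 479.2 lux.
I₄ = I₃ · cos²(75°) = 479.2 · 0.06699 = 32.1 lux.
Transmitted fraction = 0.001922.

I/I₀ ≈ 0.00192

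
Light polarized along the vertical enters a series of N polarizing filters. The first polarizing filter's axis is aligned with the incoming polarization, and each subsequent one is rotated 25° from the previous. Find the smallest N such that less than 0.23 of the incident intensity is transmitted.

N = 9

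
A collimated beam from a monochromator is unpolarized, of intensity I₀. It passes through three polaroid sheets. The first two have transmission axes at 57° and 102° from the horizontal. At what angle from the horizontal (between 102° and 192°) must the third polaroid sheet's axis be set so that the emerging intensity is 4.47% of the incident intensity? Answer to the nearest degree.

θ ≈ 167°

Unpolarized light through the first polarizer → I₁ = ½ I₀, now polarized at 57°.
I₂ = I₁ cos²(102° − 57°) = 0.5 I₀ · cos²(45°) = 0.25 I₀.
Need I₃/I₀ = 0.0447, so cos²(θ − 102°) = 0.0447 / 0.25 = 0.1788.
θ − 102° = arccos(√0.1788) = 65.0°, giving θ ≈ 102 + 65.0 = 167.0°.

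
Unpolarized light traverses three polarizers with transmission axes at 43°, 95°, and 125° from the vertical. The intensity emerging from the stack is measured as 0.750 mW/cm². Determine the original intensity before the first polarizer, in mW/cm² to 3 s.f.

I₀ ≈ 5.28 mW/cm²

Unpolarized light through the first polarizer → I₁ = ½ I₀, now polarized at 43°.
I₂ = I₁ cos²(95° − 43°) = 0.5 I₀ · cos²(52°) = 0.1895 I₀.
I₃ = I₂ cos²(125° − 95°) = 0.1895 I₀ · cos²(30°) = 0.1421 I₀.
So 0.750 mW/cm² = 0.1421 I₀, giving I₀ = 0.750/0.1421 = 5.277 mW/cm².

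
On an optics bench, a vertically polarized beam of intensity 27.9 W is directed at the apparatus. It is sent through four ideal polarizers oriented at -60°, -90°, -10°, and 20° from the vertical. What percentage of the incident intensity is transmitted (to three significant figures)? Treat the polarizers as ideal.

I₁ = 27.9 W · cos²(60°) = 6.975 W.
I₂ = I₁ · cos²(30°) = 6.975 · 0.75 = 5.231 W.
I₃ = I₂ · cos²(80°) = 5.231 · 0.03015 = 0.1577 W.
I₄ = I₃ · cos²(30°) = 0.1577 · 0.75 = 0.1183 W.
That is 0.424% of the incident intensity.

≈ 0.424%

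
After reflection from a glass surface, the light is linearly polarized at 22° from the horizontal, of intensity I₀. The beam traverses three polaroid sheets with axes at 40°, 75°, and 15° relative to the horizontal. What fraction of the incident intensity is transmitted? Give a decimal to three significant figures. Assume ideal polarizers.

I₁ = I₀ cos²(40° − 22°) = I₀ cos²(18°) = 0.9045 I₀.
I₂ = I₁ cos²(75° − 40°) = 0.9045 I₀ · cos²(35°) = 0.6069 I₀.
I₃ = I₂ cos²(15° − 75°) = 0.6069 I₀ · cos²(60°) = 0.1517 I₀.
Transmitted fraction = 0.1517.

≈ 0.152 I₀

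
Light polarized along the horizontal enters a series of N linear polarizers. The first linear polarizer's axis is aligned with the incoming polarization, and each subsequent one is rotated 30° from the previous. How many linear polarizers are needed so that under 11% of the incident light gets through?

N = 9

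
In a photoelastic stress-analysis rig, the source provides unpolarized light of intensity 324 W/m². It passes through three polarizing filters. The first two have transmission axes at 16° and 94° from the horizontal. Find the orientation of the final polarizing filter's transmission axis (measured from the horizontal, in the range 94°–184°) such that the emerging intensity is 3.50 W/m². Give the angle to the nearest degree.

θ ≈ 139°

Unpolarized light through the first polarizer → I₁ = ½ I₀, now polarized at 16°.
I₂ = I₁ cos²(94° − 16°) = 0.5 I₀ · cos²(78°) = 0.02161 I₀.
Target fraction: 3.50 / 324 W/m² = 0.0108 of I₀.
Need I₃/I₀ = 0.0108, so cos²(θ − 94°) = 0.0108 / 0.02161 = 0.4998.
θ − 94° = arccos(√0.4998) = 45.0°, giving θ ≈ 94 + 45.0 = 139.0°.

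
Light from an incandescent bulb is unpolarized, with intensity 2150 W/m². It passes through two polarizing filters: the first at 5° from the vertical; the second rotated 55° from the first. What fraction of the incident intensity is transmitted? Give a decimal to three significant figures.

I/I₀ ≈ 0.164

Unpolarized light through the first polarizer → I₁ = 2150 W/m²/2 = 1075 W/m², polarized at 5°.
I₂ = I₁ · cos²(55°) = 1075 · 0.329 = 353.7 W/m².
Transmitted fraction = 0.1645.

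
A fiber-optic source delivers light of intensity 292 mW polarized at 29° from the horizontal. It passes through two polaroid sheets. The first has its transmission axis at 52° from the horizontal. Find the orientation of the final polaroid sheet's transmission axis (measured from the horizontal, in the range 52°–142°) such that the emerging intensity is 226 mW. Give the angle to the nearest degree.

By Malus's law, I₁ = I₀ cos²(52° − 29°) = I₀ cos²(23°) = 0.8473 I₀.
Target fraction: 226 / 292 mW = 0.774 of I₀.
Need I₂/I₀ = 0.774, so cos²(θ − 52°) = 0.774 / 0.8473 = 0.9134.
θ − 52° = arccos(√0.9134) = 17.1°, giving θ ≈ 52 + 17.1 = 69.1°.

θ ≈ 69°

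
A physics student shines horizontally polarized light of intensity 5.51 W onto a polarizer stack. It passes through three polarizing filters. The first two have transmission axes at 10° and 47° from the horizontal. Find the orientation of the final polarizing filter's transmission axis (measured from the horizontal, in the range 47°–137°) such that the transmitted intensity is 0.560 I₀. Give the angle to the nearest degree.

I₁ = I₀ cos²(10° − 0°) = I₀ cos²(10°) = 0.9698 I₀.
I₂ = I₁ cos²(47° − 10°) = 0.9698 I₀ · cos²(37°) = 0.6186 I₀.
Need I₃/I₀ = 0.56, so cos²(θ − 47°) = 0.56 / 0.6186 = 0.9053.
θ − 47° = arccos(√0.9053) = 17.9°, giving θ ≈ 47 + 17.9 = 64.9°.

θ ≈ 65°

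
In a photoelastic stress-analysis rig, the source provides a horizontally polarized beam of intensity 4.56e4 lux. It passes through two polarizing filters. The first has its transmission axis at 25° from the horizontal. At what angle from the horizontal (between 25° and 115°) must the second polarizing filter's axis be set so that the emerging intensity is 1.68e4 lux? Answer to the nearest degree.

I₁ = I₀ cos²(25° − 0°) = I₀ cos²(25°) = 0.8214 I₀.
Target fraction: 1.68e4 / 4.56e4 lux = 0.3684 of I₀.
Need I₂/I₀ = 0.3684, so cos²(θ − 25°) = 0.3684 / 0.8214 = 0.4485.
θ − 25° = arccos(√0.4485) = 48.0°, giving θ ≈ 25 + 48.0 = 73.0°.

θ ≈ 73°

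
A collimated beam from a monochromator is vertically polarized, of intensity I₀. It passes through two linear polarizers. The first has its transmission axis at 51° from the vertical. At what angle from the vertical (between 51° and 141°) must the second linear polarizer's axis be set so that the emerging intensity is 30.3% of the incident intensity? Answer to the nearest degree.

I₁ = I₀ cos²(51° − 0°) = I₀ cos²(51°) = 0.396 I₀.
Need I₂/I₀ = 0.303, so cos²(θ − 51°) = 0.303 / 0.396 = 0.7651.
θ − 51° = arccos(√0.7651) = 29.0°, giving θ ≈ 51 + 29.0 = 80.0°.

θ ≈ 80°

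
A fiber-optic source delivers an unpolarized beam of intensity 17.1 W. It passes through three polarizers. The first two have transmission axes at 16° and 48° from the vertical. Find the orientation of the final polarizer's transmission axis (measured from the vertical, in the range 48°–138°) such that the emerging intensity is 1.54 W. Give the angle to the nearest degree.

θ ≈ 108°

Unpolarized light through the first polarizer → I₁ = ½ I₀, now polarized at 16°.
I₂ = I₁ cos²(48° − 16°) = 0.5 I₀ · cos²(32°) = 0.3596 I₀.
Target fraction: 1.54 / 17.1 W = 0.09006 of I₀.
Need I₃/I₀ = 0.09006, so cos²(θ − 48°) = 0.09006 / 0.3596 = 0.2504.
θ − 48° = arccos(√0.2504) = 60.0°, giving θ ≈ 48 + 60.0 = 108.0°.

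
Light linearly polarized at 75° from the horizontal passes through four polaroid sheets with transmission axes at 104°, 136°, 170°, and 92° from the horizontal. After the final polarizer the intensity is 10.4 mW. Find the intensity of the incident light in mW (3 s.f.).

I₁ = I₀ cos²(104° − 75°) = I₀ cos²(29°) = 0.765 I₀.
I₂ = I₁ cos²(136° − 104°) = 0.765 I₀ · cos²(32°) = 0.5501 I₀.
I₃ = I₂ cos²(170° − 136°) = 0.5501 I₀ · cos²(34°) = 0.3781 I₀.
I₄ = I₃ cos²(92° − 170°) = 0.3781 I₀ · cos²(78°) = 0.01635 I₀.
So 10.4 mW = 0.01635 I₀, giving I₀ = 10.4/0.01635 = 636.3 mW.

I₀ ≈ 636 mW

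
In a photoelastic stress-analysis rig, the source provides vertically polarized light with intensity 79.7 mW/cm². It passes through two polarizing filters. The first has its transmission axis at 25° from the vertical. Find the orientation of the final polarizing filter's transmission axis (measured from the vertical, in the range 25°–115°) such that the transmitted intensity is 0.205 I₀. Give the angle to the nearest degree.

θ ≈ 85°

I₁ = I₀ cos²(25° − 0°) = I₀ cos²(25°) = 0.8214 I₀.
Need I₂/I₀ = 0.205, so cos²(θ − 25°) = 0.205 / 0.8214 = 0.2496.
θ − 25° = arccos(√0.2496) = 60.0°, giving θ ≈ 25 + 60.0 = 85.0°.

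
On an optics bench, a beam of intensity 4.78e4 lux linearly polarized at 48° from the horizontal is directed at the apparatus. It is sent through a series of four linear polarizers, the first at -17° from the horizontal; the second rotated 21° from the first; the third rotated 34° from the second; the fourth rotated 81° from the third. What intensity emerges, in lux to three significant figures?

I₁ = 4.78e4 lux · cos²(65°) = 8537 lux.
I₂ = I₁ · cos²(21°) = 8537 · 0.8716 = 7441 lux.
I₃ = I₂ · cos²(34°) = 7441 · 0.6873 = 5114 lux.
I₄ = I₃ · cos²(81°) = 5114 · 0.02447 = 125.2 lux.

I ≈ 125 lux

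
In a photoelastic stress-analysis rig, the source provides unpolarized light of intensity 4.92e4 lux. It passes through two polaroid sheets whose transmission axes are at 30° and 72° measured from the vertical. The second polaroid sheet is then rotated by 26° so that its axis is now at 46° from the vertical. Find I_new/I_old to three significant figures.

I_new/I_old ≈ 1.67

Before rotation:
Unpolarized light through the first polarizer → I₁ = ½ I₀, now polarized at 30°.
I₂ = I₁ cos²(72° − 30°) = 0.5 I₀ · cos²(42°) = 0.2761 I₀.
After rotation:
Unpolarized light through the first polarizer → I₁ = ½ I₀, now polarized at 30°.
I₂ = I₁ cos²(46° − 30°) = 0.5 I₀ · cos²(16°) = 0.462 I₀.
Ratio = 0.462 / 0.2761 = 1.673.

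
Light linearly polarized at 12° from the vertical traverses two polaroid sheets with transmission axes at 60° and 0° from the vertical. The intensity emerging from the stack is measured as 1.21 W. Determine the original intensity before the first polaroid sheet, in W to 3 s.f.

I₀ ≈ 10.8 W

By Malus's law, I₁ = I₀ cos²(60° − 12°) = I₀ cos²(48°) = 0.4477 I₀.
I₂ = I₁ cos²(0° − 60°) = 0.4477 I₀ · cos²(60°) = 0.1119 I₀.
So 1.21 W = 0.1119 I₀, giving I₀ = 1.21/0.1119 = 10.81 W.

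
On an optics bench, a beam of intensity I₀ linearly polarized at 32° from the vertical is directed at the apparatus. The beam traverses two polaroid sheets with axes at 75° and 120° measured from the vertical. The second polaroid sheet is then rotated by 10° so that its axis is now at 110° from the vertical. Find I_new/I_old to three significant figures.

Before rotation:
By Malus's law, I₁ = I₀ cos²(75° − 32°) = I₀ cos²(43°) = 0.5349 I₀.
I₂ = I₁ cos²(120° − 75°) = 0.5349 I₀ · cos²(45°) = 0.2674 I₀.
After rotation:
I₁ = I₀ cos²(75° − 32°) = I₀ cos²(43°) = 0.5349 I₀.
I₂ = I₁ cos²(110° − 75°) = 0.5349 I₀ · cos²(35°) = 0.3589 I₀.
Ratio = 0.3589 / 0.2674 = 1.342.

I_new/I_old ≈ 1.34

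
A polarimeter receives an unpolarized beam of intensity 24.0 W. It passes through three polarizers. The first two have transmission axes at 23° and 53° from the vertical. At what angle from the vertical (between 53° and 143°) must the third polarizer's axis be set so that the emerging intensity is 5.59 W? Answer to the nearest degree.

Unpolarized light through the first polarizer → I₁ = ½ I₀, now polarized at 23°.
I₂ = I₁ cos²(53° − 23°) = 0.5 I₀ · cos²(30°) = 0.375 I₀.
Target fraction: 5.59 / 24.0 W = 0.2329 of I₀.
Need I₃/I₀ = 0.2329, so cos²(θ − 53°) = 0.2329 / 0.375 = 0.6211.
θ − 53° = arccos(√0.6211) = 38.0°, giving θ ≈ 53 + 38.0 = 91.0°.

θ ≈ 91°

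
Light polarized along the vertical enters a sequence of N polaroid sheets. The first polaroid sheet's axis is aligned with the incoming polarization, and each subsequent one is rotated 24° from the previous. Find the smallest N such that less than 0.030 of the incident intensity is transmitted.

N = 21

First polarizer is aligned with the polarization: full transmission.
Each further stage multiplies by cos²(24°) = 0.8346.
After N polarizers: T = 0.8346^(N−1). Require T < 0.030 ⇒ N−1 > ln(0.030)/ln(0.8346) = 19.39, so N−1 ≥ 20 and N = 21.
Check: N=21 gives T = 0.02687 < 0.030; N=20 gives T = 0.03219.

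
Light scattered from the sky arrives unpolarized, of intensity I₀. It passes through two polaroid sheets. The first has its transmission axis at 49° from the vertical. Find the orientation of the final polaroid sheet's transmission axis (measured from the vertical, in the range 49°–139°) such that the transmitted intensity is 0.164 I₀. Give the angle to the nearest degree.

Unpolarized light through the first polarizer → I₁ = ½ I₀, now polarized at 49°.
Need I₂/I₀ = 0.164, so cos²(θ − 49°) = 0.164 / 0.5 = 0.328.
θ − 49° = arccos(√0.328) = 55.1°, giving θ ≈ 49 + 55.1 = 104.1°.

θ ≈ 104°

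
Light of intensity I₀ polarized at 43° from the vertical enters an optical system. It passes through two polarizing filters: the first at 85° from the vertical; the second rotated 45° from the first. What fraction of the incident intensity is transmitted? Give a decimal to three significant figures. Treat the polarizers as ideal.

≈ 0.276 I₀

I₁ = I₀ cos²(85° − 43°) = I₀ cos²(42°) = 0.5523 I₀.
I₂ = I₁ cos²(45°) = 0.5523 · 0.5 I₀ = 0.2761 I₀.
Transmitted fraction = 0.2761.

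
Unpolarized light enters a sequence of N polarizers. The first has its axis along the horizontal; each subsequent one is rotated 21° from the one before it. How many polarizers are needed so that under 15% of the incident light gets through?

First polarizer halves the unpolarized light: factor 1/2.
Each further stage multiplies by cos²(21°) = 0.8716.
After N polarizers: T = 0.5·0.8716^(N−1). Require T < 0.15 ⇒ N−1 > ln(0.15/0.5)/ln(0.8716) = 8.76, so N−1 ≥ 9 and N = 10.
Check: N=10 gives T = 0.1451 < 0.15; N=9 gives T = 0.1665.

N = 10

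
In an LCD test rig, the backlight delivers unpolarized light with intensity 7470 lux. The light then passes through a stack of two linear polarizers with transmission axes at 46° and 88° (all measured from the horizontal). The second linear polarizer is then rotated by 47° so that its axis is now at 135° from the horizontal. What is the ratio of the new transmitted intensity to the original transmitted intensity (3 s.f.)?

Before rotation:
Unpolarized light through the first polarizer → I₁ = ½ I₀, now polarized at 46°.
I₂ = I₁ cos²(88° − 46°) = 0.5 I₀ · cos²(42°) = 0.2761 I₀.
After rotation:
Unpolarized light through the first polarizer → I₁ = ½ I₀, now polarized at 46°.
I₂ = I₁ cos²(135° − 46°) = 0.5 I₀ · cos²(89°) = 0.0001523 I₀.
Ratio = 0.0001523 / 0.2761 = 0.0005515.

I_new/I_old ≈ 0.000552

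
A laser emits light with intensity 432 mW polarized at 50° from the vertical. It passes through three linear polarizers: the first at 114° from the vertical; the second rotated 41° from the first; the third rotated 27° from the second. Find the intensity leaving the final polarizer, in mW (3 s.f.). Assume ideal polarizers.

I ≈ 37.5 mW

By Malus's law, I₁ = 432 mW · cos²(64°) = 83.02 mW.
I₂ = I₁ · cos²(41°) = 83.02 · 0.5696 = 47.29 mW.
I₃ = I₂ · cos²(27°) = 47.29 · 0.7939 = 37.54 mW.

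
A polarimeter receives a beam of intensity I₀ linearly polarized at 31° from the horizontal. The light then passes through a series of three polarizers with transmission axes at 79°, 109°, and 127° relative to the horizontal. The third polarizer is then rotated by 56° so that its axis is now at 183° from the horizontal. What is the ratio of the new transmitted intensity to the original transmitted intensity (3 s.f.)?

I_new/I_old ≈ 0.0840

Before rotation:
I₁ = I₀ cos²(79° − 31°) = I₀ cos²(48°) = 0.4477 I₀.
I₂ = I₁ cos²(109° − 79°) = 0.4477 I₀ · cos²(30°) = 0.3358 I₀.
I₃ = I₂ cos²(127° − 109°) = 0.3358 I₀ · cos²(18°) = 0.3037 I₀.
After rotation:
I₁ = I₀ cos²(79° − 31°) = I₀ cos²(48°) = 0.4477 I₀.
I₂ = I₁ cos²(109° − 79°) = 0.4477 I₀ · cos²(30°) = 0.3358 I₀.
I₃ = I₂ cos²(183° − 109°) = 0.3358 I₀ · cos²(74°) = 0.02551 I₀.
Ratio = 0.02551 / 0.3037 = 0.084.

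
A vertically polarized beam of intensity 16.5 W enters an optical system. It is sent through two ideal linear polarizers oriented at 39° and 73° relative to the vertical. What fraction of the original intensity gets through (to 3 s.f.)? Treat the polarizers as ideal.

I/I₀ ≈ 0.415

I₁ = 16.5 W · cos²(39°) = 9.965 W.
I₂ = I₁ · cos²(34°) = 9.965 · 0.6873 = 6.849 W.
Transmitted fraction = 0.4151.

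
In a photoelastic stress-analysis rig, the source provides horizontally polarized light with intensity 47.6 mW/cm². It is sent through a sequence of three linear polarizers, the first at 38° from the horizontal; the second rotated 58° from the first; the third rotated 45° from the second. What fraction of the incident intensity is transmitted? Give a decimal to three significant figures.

I/I₀ ≈ 0.0872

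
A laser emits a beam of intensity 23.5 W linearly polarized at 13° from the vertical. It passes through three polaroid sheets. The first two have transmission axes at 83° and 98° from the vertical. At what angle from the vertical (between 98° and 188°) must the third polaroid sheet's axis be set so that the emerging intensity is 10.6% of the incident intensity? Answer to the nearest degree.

By Malus's law, I₁ = I₀ cos²(83° − 13°) = I₀ cos²(70°) = 0.117 I₀.
I₂ = I₁ cos²(98° − 83°) = 0.117 I₀ · cos²(15°) = 0.1091 I₀.
Need I₃/I₀ = 0.106, so cos²(θ − 98°) = 0.106 / 0.1091 = 0.9712.
θ − 98° = arccos(√0.9712) = 9.8°, giving θ ≈ 98 + 9.8 = 107.8°.

θ ≈ 108°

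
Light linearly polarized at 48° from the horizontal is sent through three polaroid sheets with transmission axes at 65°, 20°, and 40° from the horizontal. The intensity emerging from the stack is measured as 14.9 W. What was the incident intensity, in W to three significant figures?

I₁ = I₀ cos²(65° − 48°) = I₀ cos²(17°) = 0.9145 I₀.
I₂ = I₁ cos²(20° − 65°) = 0.9145 I₀ · cos²(45°) = 0.4573 I₀.
I₃ = I₂ cos²(40° − 20°) = 0.4573 I₀ · cos²(20°) = 0.4038 I₀.
So 14.9 W = 0.4038 I₀, giving I₀ = 14.9/0.4038 = 36.9 W.

I₀ ≈ 36.9 W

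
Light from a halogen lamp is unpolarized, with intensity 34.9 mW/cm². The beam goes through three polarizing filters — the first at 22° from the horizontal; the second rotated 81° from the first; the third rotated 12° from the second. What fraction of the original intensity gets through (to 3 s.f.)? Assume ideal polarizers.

Unpolarized light through the first polarizer → I₁ = 34.9 mW/cm²/2 = 17.45 mW/cm², polarized at 22°.
I₂ = I₁ · cos²(81°) = 17.45 · 0.02447 = 0.427 mW/cm².
I₃ = I₂ · cos²(12°) = 0.427 · 0.9568 = 0.4086 mW/cm².
Transmitted fraction = 0.01171.

I/I₀ ≈ 0.0117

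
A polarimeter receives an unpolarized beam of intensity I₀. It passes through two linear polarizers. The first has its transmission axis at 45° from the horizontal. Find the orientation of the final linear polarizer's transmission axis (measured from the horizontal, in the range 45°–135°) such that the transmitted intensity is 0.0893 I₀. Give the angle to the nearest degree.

θ ≈ 110°

Unpolarized light through the first polarizer → I₁ = ½ I₀, now polarized at 45°.
Need I₂/I₀ = 0.0893, so cos²(θ − 45°) = 0.0893 / 0.5 = 0.1786.
θ − 45° = arccos(√0.1786) = 65.0°, giving θ ≈ 45 + 65.0 = 110.0°.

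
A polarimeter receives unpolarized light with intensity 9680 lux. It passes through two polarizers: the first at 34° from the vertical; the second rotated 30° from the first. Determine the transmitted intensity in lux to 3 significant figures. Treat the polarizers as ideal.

Unpolarized light through the first polarizer → I₁ = 9680 lux/2 = 4840 lux, polarized at 34°.
I₂ = I₁ · cos²(30°) = 4840 · 0.75 = 3630 lux.

I ≈ 3630 lux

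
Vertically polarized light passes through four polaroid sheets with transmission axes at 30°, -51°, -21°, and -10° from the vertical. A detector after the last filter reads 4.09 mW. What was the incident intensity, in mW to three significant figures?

I₀ ≈ 308 mW

I₁ = I₀ cos²(30° − 0°) = I₀ cos²(30°) = 0.75 I₀.
I₂ = I₁ cos²(-51° − 30°) = 0.75 I₀ · cos²(81°) = 0.01835 I₀.
I₃ = I₂ cos²(-21° + 51°) = 0.01835 I₀ · cos²(30°) = 0.01377 I₀.
I₄ = I₃ cos²(-10° + 21°) = 0.01377 I₀ · cos²(11°) = 0.01326 I₀.
So 4.09 mW = 0.01326 I₀, giving I₀ = 4.09/0.01326 = 308.3 mW.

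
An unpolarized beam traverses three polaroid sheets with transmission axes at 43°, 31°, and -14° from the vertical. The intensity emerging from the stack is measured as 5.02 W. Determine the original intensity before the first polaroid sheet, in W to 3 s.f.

Unpolarized light through the first polarizer → I₁ = ½ I₀, now polarized at 43°.
I₂ = I₁ cos²(31° − 43°) = 0.5 I₀ · cos²(12°) = 0.4784 I₀.
I₃ = I₂ cos²(-14° − 31°) = 0.4784 I₀ · cos²(45°) = 0.2392 I₀.
So 5.02 W = 0.2392 I₀, giving I₀ = 5.02/0.2392 = 20.99 W.

I₀ ≈ 21.0 W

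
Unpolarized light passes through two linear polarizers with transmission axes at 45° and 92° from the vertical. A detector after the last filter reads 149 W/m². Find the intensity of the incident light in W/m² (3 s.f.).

I₀ ≈ 641 W/m²

Unpolarized light through the first polarizer → I₁ = ½ I₀, now polarized at 45°.
I₂ = I₁ cos²(92° − 45°) = 0.5 I₀ · cos²(47°) = 0.2326 I₀.
So 149 W/m² = 0.2326 I₀, giving I₀ = 149/0.2326 = 640.7 W/m².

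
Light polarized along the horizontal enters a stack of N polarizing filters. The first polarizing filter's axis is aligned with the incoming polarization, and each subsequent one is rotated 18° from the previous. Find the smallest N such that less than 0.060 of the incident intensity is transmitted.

N = 30

First polarizer is aligned with the polarization: full transmission.
Each further stage multiplies by cos²(18°) = 0.9045.
After N polarizers: T = 0.9045^(N−1). Require T < 0.060 ⇒ N−1 > ln(0.060)/ln(0.9045) = 28.03, so N−1 ≥ 29 and N = 30.
Check: N=30 gives T = 0.05445 < 0.060; N=29 gives T = 0.06019.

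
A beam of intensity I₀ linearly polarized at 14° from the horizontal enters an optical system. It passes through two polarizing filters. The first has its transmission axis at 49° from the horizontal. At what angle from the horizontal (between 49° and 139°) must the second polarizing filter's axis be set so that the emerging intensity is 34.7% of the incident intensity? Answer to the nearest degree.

θ ≈ 93°

By Malus's law, I₁ = I₀ cos²(49° − 14°) = I₀ cos²(35°) = 0.671 I₀.
Need I₂/I₀ = 0.347, so cos²(θ − 49°) = 0.347 / 0.671 = 0.5171.
θ − 49° = arccos(√0.5171) = 44.0°, giving θ ≈ 49 + 44.0 = 93.0°.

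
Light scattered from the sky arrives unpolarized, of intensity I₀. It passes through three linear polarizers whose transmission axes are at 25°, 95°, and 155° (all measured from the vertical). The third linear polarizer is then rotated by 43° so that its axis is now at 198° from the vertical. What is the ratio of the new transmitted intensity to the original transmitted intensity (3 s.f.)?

Before rotation:
Unpolarized light through the first polarizer → I₁ = ½ I₀, now polarized at 25°.
I₂ = I₁ cos²(95° − 25°) = 0.5 I₀ · cos²(70°) = 0.05849 I₀.
I₃ = I₂ cos²(155° − 95°) = 0.05849 I₀ · cos²(60°) = 0.01462 I₀.
After rotation:
Unpolarized light through the first polarizer → I₁ = ½ I₀, now polarized at 25°.
I₂ = I₁ cos²(95° − 25°) = 0.5 I₀ · cos²(70°) = 0.05849 I₀.
Angle between axes 2 and 3: 77°. I₃ = 0.05849 I₀ · cos²(77°) = 0.00296 I₀.
Ratio = 0.00296 / 0.01462 = 0.2024.

I_new/I_old ≈ 0.202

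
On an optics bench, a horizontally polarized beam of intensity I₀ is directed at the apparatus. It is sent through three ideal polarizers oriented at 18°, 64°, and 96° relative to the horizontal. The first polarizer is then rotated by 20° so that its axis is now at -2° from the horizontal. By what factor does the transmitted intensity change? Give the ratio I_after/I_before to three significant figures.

I_new/I_old ≈ 0.379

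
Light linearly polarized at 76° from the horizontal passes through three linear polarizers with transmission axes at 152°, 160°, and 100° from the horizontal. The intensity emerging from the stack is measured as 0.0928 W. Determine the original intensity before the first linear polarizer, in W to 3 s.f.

I₁ = I₀ cos²(152° − 76°) = I₀ cos²(76°) = 0.05853 I₀.
I₂ = I₁ cos²(160° − 152°) = 0.05853 I₀ · cos²(8°) = 0.05739 I₀.
I₃ = I₂ cos²(100° − 160°) = 0.05739 I₀ · cos²(60°) = 0.01435 I₀.
So 0.0928 W = 0.01435 I₀, giving I₀ = 0.0928/0.01435 = 6.468 W.

I₀ ≈ 6.47 W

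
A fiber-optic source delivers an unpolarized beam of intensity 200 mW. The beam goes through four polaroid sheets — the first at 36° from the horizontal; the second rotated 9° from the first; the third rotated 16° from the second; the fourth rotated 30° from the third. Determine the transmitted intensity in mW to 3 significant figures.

I ≈ 67.6 mW

Unpolarized light through the first polarizer → I₁ = 200 mW/2 = 100 mW, polarized at 36°.
I₂ = I₁ · cos²(9°) = 100 · 0.9755 = 97.55 mW.
I₃ = I₂ · cos²(16°) = 97.55 · 0.924 = 90.14 mW.
I₄ = I₃ · cos²(30°) = 90.14 · 0.75 = 67.61 mW.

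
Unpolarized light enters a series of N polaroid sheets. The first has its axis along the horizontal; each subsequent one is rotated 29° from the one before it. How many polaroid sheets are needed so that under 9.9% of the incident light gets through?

N = 8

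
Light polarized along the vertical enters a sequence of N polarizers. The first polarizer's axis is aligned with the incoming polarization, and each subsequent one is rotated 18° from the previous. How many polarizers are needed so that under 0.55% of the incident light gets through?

N = 53

First polarizer is aligned with the polarization: full transmission.
Each further stage multiplies by cos²(18°) = 0.9045.
After N polarizers: T = 0.9045^(N−1). Require T < 0.0055 ⇒ N−1 > ln(0.0055)/ln(0.9045) = 51.84, so N−1 ≥ 52 and N = 53.
Check: N=53 gives T = 0.005413 < 0.0055; N=52 gives T = 0.005985.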